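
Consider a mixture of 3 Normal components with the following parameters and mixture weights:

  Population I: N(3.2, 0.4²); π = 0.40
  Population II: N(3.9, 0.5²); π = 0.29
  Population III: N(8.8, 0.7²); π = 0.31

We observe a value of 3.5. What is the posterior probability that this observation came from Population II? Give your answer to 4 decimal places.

Posterior ∝ prior × likelihood, so P(k | x) ∝ π_k f_k(x); normalise over all components.
Component likelihoods at x = 3.5:
  f_I = (1/(0.4·√(2π)))·exp(−(3.5−3.2)²/(2·0.4²)) = 0.997356·exp(-0.28125) = 0.752844
  f_II = (1/(0.5·√(2π)))·exp(−(3.5−3.9)²/(2·0.5²)) = 0.797885·exp(-0.32000) = 0.579383
  f_III = (1/(0.7·√(2π)))·exp(−(3.5−8.8)²/(2·0.7²)) = 0.569918·exp(-28.66327) = 2.03008e-13
Unnormalised posteriors:
  π_I·f_I = 0.40 × 0.752844 = 0.301137
  π_II·f_II = 0.29 × 0.579383 = 0.168021
  π_III·f_III = 0.31 × 2.03008e-13 = 6.29326e-14
Denominator: 0.301137 + 0.168021 + 6.29326e-14 = 0.469159
So the posterior for Population II is 0.168021 / 0.469159 ≈ 0.3581.

0.3581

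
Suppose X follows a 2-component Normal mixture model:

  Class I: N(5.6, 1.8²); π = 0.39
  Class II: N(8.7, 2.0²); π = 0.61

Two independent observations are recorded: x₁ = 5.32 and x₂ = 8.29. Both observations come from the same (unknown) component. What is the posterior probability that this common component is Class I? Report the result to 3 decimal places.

0.521

By Bayes' theorem, P(k | x) = w_k f_k(x) / Σ_j w_j f_j(x).
Since both observations come from the same component, the likelihood for component k is f_k(x₁)·f_k(x₂).
  p_I = [(1/(1.8·√(2π)))·exp(−(5.32−5.6)²/(2·1.8²)) = 0.221635·exp(-0.01210) = 0.218969] × [0.0725552] = 0.0158874
  p_II = [(1/(2.0·√(2π)))·exp(−(5.32−8.7)²/(2·2.0²)) = 0.199471·exp(-1.42805) = 0.0478284] × [0.195323] = 0.00934201
Prior × likelihood for each component:
  w_I·p_I = 0.39 × 0.0158874 = 0.00619607
  w_II·p_II = 0.61 × 0.00934201 = 0.00569863
Denominator: 0.00619607 + 0.00569863 = 0.0118947
Responsibility of Class I: 0.00619607 / 0.0118947 ≈ 0.521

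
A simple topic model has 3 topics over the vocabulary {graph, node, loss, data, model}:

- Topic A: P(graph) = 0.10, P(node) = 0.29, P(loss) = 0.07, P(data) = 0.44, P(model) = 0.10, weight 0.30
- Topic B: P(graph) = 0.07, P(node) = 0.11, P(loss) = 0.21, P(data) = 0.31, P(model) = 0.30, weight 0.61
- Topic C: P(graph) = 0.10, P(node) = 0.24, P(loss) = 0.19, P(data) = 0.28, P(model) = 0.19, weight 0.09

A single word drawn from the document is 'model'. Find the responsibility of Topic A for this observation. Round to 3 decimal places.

Apply Bayes' rule: the posterior for each component is proportional to its prior times its likelihood at x.
Categorical probabilities:
  f_A = 0.1
  f_B = 0.3
  f_C = 0.19
Prior × likelihood for each component:
  w_A·f_A = 0.30 × 0.1 = 0.03
  w_B·f_B = 0.61 × 0.3 = 0.183
  w_C·f_C = 0.09 × 0.19 = 0.0171
Sum: 0.03 + 0.183 + 0.0171 = 0.2301
P(Topic A | 'model') = 0.03 / 0.2301 ≈ 0.130

0.130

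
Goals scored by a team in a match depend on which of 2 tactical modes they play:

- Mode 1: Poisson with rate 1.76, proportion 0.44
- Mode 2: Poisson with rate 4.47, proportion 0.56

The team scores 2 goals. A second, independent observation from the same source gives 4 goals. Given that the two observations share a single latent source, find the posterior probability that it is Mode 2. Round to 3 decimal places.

0.602

The responsibility of component k is π_k f_k(x) divided by Σ_j π_j f_j(x).
Since both observations come from the same component, the likelihood for component k is f_k(x₁)·f_k(x₂).
  p_1 = [0.266463] × [0.068783] = 0.0183281
  p_2 = [0.114364] × [0.190424] = 0.0217777
Prior × likelihood for each component:
  π_1·p_1 = 0.44 × 0.0183281 = 0.00806438
  π_2·p_2 = 0.56 × 0.0217777 = 0.0121955
Evidence: 0.00806438 + 0.0121955 = 0.0202599
So the posterior for Mode 2 is 0.0121955 / 0.0202599 ≈ 0.602.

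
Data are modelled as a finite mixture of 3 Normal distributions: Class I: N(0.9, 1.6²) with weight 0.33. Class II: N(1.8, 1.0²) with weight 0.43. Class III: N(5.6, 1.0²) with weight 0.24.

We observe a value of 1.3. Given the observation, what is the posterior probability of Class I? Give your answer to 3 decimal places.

P(component k | x) = π_k·f_k(x) / marginal(x), where marginal(x) = Σ_j π_j·f_j(x).
Normal densities:
  f_I = 0.241668
  f_II = 0.352065
  f_III = 3.85352e-05
Prior × likelihood for each component:
  π_I·f_I = 0.33 × 0.241668 = 0.0797503
  π_II·f_II = 0.43 × 0.352065 = 0.151388
  π_III·f_III = 0.24 × 3.85352e-05 = 9.24845e-06
Evidence: 0.0797503 + 0.151388 + 9.24845e-06 = 0.231148
P(Class I | data) = 0.0797503 / 0.231148 ≈ 0.345

0.345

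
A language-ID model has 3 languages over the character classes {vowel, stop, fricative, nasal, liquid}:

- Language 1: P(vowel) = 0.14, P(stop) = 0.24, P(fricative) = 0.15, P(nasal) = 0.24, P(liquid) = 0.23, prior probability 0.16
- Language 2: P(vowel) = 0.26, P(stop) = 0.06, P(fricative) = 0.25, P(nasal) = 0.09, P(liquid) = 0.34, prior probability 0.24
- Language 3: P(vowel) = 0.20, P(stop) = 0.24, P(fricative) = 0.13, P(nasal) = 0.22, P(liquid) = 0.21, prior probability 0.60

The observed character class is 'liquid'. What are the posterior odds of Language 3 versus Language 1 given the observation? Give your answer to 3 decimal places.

3.424

Only the two components matter; the odds are (π_i f_i(x)) / (π_j f_j(x)).
Categorical probabilities:
  L_1 = P(liquid | comp) = 0.23
  L_2 = P(liquid | comp) = 0.34
  L_3 = P(liquid | comp) = 0.21
Posterior odds = (π_3·L_3) / (π_1·L_1) = (0.60·0.21) / (0.16·0.23) = 0.126 / 0.0368 ≈ 3.424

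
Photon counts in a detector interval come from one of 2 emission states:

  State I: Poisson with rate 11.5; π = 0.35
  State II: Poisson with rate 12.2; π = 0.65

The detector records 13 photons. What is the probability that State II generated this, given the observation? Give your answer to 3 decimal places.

0.665

P(component k | x) = w_k·f_k(x) / marginal(x), where marginal(x) = Σ_j w_j·f_j(x).
Evaluate each component's likelihood at the observed value:
  f_I = e^(−11.5)·11.5^13/13! = 0.100093
  f_II = e^(−12.2)·12.2^13/13! = 0.107153
Multiply by the mixture weights:
  w_I·f_I = 0.35 × 0.100093 = 0.0350327
  w_II·f_II = 0.65 × 0.107153 = 0.0696495
Marginal: 0.0350327 + 0.0696495 = 0.104682
P(State II | the observation) = 0.0696495 / 0.104682 ≈ 0.665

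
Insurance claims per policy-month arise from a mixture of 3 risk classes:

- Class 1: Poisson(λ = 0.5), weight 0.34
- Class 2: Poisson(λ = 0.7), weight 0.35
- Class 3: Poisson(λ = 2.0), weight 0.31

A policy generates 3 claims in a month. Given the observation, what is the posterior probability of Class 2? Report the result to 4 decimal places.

Apply Bayes' rule: the posterior for each component is proportional to its prior times its likelihood at x.
Evaluate each component's likelihood at the observed value:
  f_1 = 0.0126361
  f_2 = 0.0283881
  f_3 = 0.180447
Weight by the priors:
  π_1·f_1 = 0.34 × 0.0126361 = 0.00429626
  π_2·f_2 = 0.35 × 0.0283881 = 0.00993584
  π_3·f_3 = 0.31 × 0.180447 = 0.0559386
Evidence: 0.00429626 + 0.00993584 + 0.0559386 = 0.0701707
Responsibility of Class 2: 0.00993584 / 0.0701707 ≈ 0.1416

0.1416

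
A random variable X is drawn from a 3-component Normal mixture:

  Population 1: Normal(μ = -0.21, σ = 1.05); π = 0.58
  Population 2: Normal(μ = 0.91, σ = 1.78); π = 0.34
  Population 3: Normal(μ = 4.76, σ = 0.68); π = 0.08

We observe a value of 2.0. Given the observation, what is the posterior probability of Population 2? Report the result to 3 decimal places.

Apply Bayes' rule: the posterior for each component is proportional to its prior times its likelihood at x.
Component likelihoods at x = 2.0:
  L_1 = (1/(1.05·√(2π)))·exp(−(2.0−-0.21)²/(2·1.05²)) = 0.379945·exp(-2.21501) = 0.0414719
  L_2 = (1/(1.78·√(2π)))·exp(−(2.0−0.91)²/(2·1.78²)) = 0.224125·exp(-0.18749) = 0.185808
  L_3 = (1/(0.68·√(2π)))·exp(−(2.0−4.76)²/(2·0.68²)) = 0.586680·exp(-8.23702) = 0.000155277
Unnormalised posteriors:
  π_1·L_1 = 0.58 × 0.0414719 = 0.0240537
  π_2·L_2 = 0.34 × 0.185808 = 0.0631746
  π_3·L_3 = 0.08 × 0.000155277 = 1.24222e-05
Denominator: 0.0240537 + 0.0631746 + 1.24222e-05 = 0.0872407
So the posterior for Population 2 is 0.0631746 / 0.0872407 ≈ 0.724.

0.724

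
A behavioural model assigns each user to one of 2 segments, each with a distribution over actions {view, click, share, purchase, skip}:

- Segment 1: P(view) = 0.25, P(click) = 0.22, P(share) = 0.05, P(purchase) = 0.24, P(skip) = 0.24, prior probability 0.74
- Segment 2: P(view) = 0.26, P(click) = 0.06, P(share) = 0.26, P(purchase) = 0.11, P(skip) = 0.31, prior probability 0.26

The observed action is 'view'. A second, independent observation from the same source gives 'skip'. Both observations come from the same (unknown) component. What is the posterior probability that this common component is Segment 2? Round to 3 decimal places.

The responsibility of component k is π_k f_k(x) divided by Σ_j π_j f_j(x).
Since both observations come from the same component, the likelihood for component k is f_k(x₁)·f_k(x₂).
  L_1 = [P(view | comp) = 0.25] × [0.24] = 0.06
  L_2 = [P(view | comp) = 0.26] × [0.31] = 0.0806
Prior × likelihood for each component:
  π_1·L_1 = 0.74 × 0.06 = 0.0444
  π_2·L_2 = 0.26 × 0.0806 = 0.020956
Sum: 0.0444 + 0.020956 = 0.065356
P(Segment 2 | data) = 0.020956 / 0.065356 ≈ 0.321

0.321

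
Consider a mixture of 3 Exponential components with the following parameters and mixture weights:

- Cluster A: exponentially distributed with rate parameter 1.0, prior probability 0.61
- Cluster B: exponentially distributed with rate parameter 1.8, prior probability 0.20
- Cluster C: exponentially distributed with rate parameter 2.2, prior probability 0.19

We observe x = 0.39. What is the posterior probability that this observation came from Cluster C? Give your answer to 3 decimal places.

Posterior ∝ prior × likelihood, so P(k | x) ∝ π_k f_k(x); normalise over all components.
Component likelihoods at x = 0.39:
  f_A = 0.677057
  f_B = 0.892068
  f_C = 0.93282
Prior × likelihood for each component:
  π_A·f_A = 0.61 × 0.677057 = 0.413005
  π_B·f_B = 0.20 × 0.892068 = 0.178414
  π_C·f_C = 0.19 × 0.93282 = 0.177236
Evidence: 0.413005 + 0.178414 + 0.177236 = 0.768654
P(Cluster C | data) ≈ 0.231

0.231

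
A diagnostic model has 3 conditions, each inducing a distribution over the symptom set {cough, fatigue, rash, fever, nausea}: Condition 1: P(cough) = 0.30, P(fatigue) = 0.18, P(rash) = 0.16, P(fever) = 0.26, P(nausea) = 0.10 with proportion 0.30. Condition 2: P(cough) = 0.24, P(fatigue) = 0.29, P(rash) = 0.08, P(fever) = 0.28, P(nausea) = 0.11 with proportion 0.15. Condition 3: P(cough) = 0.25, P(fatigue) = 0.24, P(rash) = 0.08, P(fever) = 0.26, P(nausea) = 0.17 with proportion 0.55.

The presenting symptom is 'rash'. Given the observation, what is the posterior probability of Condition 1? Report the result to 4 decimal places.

0.4615

The responsibility of component k is π_k f_k(x) divided by Σ_j π_j f_j(x).
Categorical probabilities:
  p_1 = 0.16
  p_2 = 0.08
  p_3 = 0.08
Weight by the priors:
  π_1·p_1 = 0.30 × 0.16 = 0.048
  π_2·p_2 = 0.15 × 0.08 = 0.012
  π_3·p_3 = 0.55 × 0.08 = 0.044
Denominator: 0.048 + 0.012 + 0.044 = 0.104
P(Condition 1 | data) = 0.048 / 0.104 ≈ 0.4615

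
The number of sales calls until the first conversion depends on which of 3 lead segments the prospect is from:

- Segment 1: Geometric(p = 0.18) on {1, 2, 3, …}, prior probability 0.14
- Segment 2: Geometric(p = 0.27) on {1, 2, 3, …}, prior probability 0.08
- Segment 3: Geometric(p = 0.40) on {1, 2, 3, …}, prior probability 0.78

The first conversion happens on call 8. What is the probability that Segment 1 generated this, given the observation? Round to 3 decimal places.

0.361

Posterior ∝ prior × likelihood, so P(k | x) ∝ π_k f_k(x); normalise over all components.
Geometric probabilities:
  f_1 = 0.18·(1−0.18)^7 = 0.18·0.249285 = 0.0448714
  f_2 = 0.27·(1−0.27)^7 = 0.27·0.110474 = 0.029828
  f_3 = 0.40·(1−0.40)^7 = 0.40·0.0279936 = 0.0111974
Weight by the priors:
  π_1·f_1 = 0.14 × 0.0448714 = 0.00628199
  π_2·f_2 = 0.08 × 0.029828 = 0.00238624
  π_3·f_3 = 0.78 × 0.0111974 = 0.008734
Normaliser: 0.00628199 + 0.00238624 + 0.008734 = 0.0174022
Responsibility of Segment 1: 0.00628199 / 0.0174022 ≈ 0.361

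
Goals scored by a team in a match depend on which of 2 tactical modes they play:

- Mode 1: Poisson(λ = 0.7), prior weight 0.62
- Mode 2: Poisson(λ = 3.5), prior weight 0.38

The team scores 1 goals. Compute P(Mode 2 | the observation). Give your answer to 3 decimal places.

By Bayes' theorem, P(k | x) = w_k f_k(x) / Σ_j w_j f_j(x).
Evaluate each component's likelihood at the observed value:
  p_1 = e^(−0.7)·0.7^1/1! = 0.34761
  p_2 = e^(−3.5)·3.5^1/1! = 0.105691
Unnormalised posteriors:
  w_1·p_1 = 0.62 × 0.34761 = 0.215518
  w_2·p_2 = 0.38 × 0.105691 = 0.0401625
Denominator: 0.215518 + 0.0401625 = 0.255681
P(Mode 2 | x) ≈ 0.157

0.157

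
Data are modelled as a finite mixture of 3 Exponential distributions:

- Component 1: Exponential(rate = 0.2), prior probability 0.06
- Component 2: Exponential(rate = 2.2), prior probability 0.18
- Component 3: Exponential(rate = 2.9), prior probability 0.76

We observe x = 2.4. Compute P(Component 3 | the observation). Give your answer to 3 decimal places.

0.181

Apply Bayes' rule: the posterior for each component is proportional to its prior times its likelihood at x.
Exponential densities:
  f_1 = 0.2·e^(−0.2·2.4) = 0.2·e^(−0.4800) = 0.123757
  f_2 = 2.2·e^(−2.2·2.4) = 2.2·e^(−5.2800) = 0.0112033
  f_3 = 2.9·e^(−2.9·2.4) = 2.9·e^(−6.9600) = 0.00275238
Prior × likelihood for each component:
  π_1·f_1 = 0.06 × 0.123757 = 0.0074254
  π_2·f_2 = 0.18 × 0.0112033 = 0.0020166
  π_3·f_3 = 0.76 × 0.00275238 = 0.00209181
Marginal: 0.0074254 + 0.0020166 + 0.00209181 = 0.0115338
P(Component 3 | 2.4) ≈ 0.181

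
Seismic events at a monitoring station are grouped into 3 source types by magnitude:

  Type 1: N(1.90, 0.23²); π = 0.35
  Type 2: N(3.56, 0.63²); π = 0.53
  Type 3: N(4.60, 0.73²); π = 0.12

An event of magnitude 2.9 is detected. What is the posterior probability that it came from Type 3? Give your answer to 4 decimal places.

P(component k | x) = P(Z=k)·f_k(x) / marginal(x), where marginal(x) = Σ_j P(Z=j)·f_j(x).
Evaluate each component's likelihood at the observed value:
  p_1 = (1/(0.23·√(2π)))·exp(−(2.9−1.90)²/(2·0.23²)) = 1.734532·exp(-9.45180) = 0.000136245
  p_2 = (1/(0.63·√(2π)))·exp(−(2.9−3.56)²/(2·0.63²)) = 0.633242·exp(-0.54875) = 0.365805
  p_3 = (1/(0.73·√(2π)))·exp(−(2.9−4.60)²/(2·0.73²)) = 0.546496·exp(-2.71158) = 0.0363048
Weight by the priors:
  P(Z=1)·p_1 = 0.35 × 0.000136245 = 4.76856e-05
  P(Z=2)·p_2 = 0.53 × 0.365805 = 0.193876
  P(Z=3)·p_3 = 0.12 × 0.0363048 = 0.00435657
Marginal: 4.76856e-05 + 0.193876 + 0.00435657 = 0.198281
Responsibility of Type 3: 0.00435657 / 0.198281 ≈ 0.0220

0.0220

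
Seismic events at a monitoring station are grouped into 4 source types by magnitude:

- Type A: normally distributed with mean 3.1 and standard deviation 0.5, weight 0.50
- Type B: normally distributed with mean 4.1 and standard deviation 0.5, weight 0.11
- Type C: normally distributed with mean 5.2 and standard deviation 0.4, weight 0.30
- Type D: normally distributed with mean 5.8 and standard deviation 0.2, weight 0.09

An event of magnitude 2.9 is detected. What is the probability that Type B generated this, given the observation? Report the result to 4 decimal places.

0.0132

Apply Bayes' rule: the posterior for each component is proportional to its prior times its likelihood at x.
Component likelihoods at x = 2.9:
  p_A = (1/(0.5·√(2π)))·exp(−(2.9−3.1)²/(2·0.5²)) = 0.797885·exp(-0.08000) = 0.73654
  p_B = (1/(0.5·√(2π)))·exp(−(2.9−4.1)²/(2·0.5²)) = 0.797885·exp(-2.88000) = 0.0447891
  p_C = (1/(0.4·√(2π)))·exp(−(2.9−5.2)²/(2·0.4²)) = 0.997356·exp(-16.53125) = 6.59811e-08
  p_D = (1/(0.2·√(2π)))·exp(−(2.9−5.8)²/(2·0.2²)) = 1.994711·exp(-105.12500) = 4.41238e-46
Prior × likelihood for each component:
  π_A·p_A = 0.50 × 0.73654 = 0.36827
  π_B·p_B = 0.11 × 0.0447891 = 0.0049268
  π_C·p_C = 0.30 × 6.59811e-08 = 1.97943e-08
  π_D·p_D = 0.09 × 4.41238e-46 = 3.97114e-47
Normaliser: 0.36827 + 0.0049268 + 1.97943e-08 + 3.97114e-47 = 0.373197
P(Type B | x) ≈ 0.0132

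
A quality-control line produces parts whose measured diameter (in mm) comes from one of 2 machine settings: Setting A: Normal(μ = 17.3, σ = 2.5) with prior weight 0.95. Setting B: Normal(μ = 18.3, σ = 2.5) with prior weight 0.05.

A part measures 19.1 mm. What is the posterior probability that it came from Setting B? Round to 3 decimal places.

0.061

P(component k | x) = π_k·f_k(x) / marginal(x), where marginal(x) = Σ_j π_j·f_j(x).
Evaluate each component's likelihood at the observed value:
  p_A = (1/(2.5·√(2π)))·exp(−(19.1−17.3)²/(2·2.5²)) = 0.159577·exp(-0.25920) = 0.123141
  p_B = (1/(2.5·√(2π)))·exp(−(19.1−18.3)²/(2·2.5²)) = 0.159577·exp(-0.05120) = 0.151612
Multiply by the mixture weights:
  π_A·p_A = 0.95 × 0.123141 = 0.116983
  π_B·p_B = 0.05 × 0.151612 = 0.00758061
Denominator: 0.116983 + 0.00758061 = 0.124564
Responsibility of Setting B: 0.00758061 / 0.124564 ≈ 0.061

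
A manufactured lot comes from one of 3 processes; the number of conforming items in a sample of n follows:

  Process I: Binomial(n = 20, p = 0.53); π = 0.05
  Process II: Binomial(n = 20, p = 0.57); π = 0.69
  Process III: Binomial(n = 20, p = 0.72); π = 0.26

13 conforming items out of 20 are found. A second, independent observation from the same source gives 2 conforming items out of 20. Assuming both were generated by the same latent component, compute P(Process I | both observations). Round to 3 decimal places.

P(component k | x) = π_k·f_k(x) / marginal(x), where marginal(x) = Σ_j π_j·f_j(x).
Since both observations come from the same component, the likelihood for component k is f_k(x₁)·f_k(x₂).
  p_I = [C(20,13)·0.53^13·0.47^7 = 77520·0.000260367·0.00506623 = 0.102255] × [6.68447e-05] = 6.83521e-06
  p_II = [C(20,13)·0.57^13·0.43^7 = 77520·0.00067046·0.00271819 = 0.141275] × [1.55932e-05] = 2.20293e-06
  p_III = [C(20,13)·0.72^13·0.28^7 = 77520·0.0139741·0.000134929 = 0.146165] × [1.10221e-08] = 1.61104e-09
Unnormalised posteriors:
  π_I·p_I = 0.05 × 6.83521e-06 = 3.4176e-07
  π_II·p_II = 0.69 × 2.20293e-06 = 1.52002e-06
  π_III·p_III = 0.26 × 1.61104e-09 = 4.1887e-10
Evidence: 3.4176e-07 + 1.52002e-06 + 4.1887e-10 = 1.8622e-06
P(Process I | x₁, x₂) = 3.4176e-07 / 1.8622e-06 ≈ 0.184

0.184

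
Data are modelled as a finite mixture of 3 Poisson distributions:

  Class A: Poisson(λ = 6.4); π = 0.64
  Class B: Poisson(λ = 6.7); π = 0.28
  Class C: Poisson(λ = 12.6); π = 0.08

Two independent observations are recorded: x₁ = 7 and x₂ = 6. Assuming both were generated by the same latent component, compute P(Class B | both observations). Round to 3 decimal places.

0.303

By Bayes' theorem, P(k | x) = P(Z=k) f_k(x) / Σ_j P(Z=j) f_j(x).
Since both observations come from the same component, the likelihood for component k is f_k(x₁)·f_k(x₂).
  L_A = [e^(−6.4)·6.4^7/7! = 0.144992] × [0.158585] = 0.0229936
  L_B = [e^(−6.7)·6.7^7/7! = 0.14802] × [0.154648] = 0.0228909
  L_C = [e^(−12.6)·12.6^7/7! = 0.0337328] × [0.0187405] = 0.000632169
Unnormalised posteriors:
  P(Z=A)·L_A = 0.64 × 0.0229936 = 0.0147159
  P(Z=B)·L_B = 0.28 × 0.0228909 = 0.00640946
  P(Z=C)·L_C = 0.08 × 0.000632169 = 5.05735e-05
Evidence: 0.0147159 + 0.00640946 + 5.05735e-05 = 0.0211759
So the posterior for Class B is 0.00640946 / 0.0211759 ≈ 0.303.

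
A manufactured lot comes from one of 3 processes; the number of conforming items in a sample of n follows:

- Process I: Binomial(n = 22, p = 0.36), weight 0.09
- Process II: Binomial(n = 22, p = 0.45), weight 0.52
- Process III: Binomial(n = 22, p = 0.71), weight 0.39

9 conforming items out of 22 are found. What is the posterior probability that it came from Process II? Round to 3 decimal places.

P(component k | x) = w_k·f_k(x) / marginal(x), where marginal(x) = Σ_j w_j·f_j(x).
Component likelihoods at x = 9 conforming items out of 22:
  L_I = C(22,9)·0.36^9·0.64^13 = 497420·0.00010156·0.00302231 = 0.152681
  L_II = C(22,9)·0.45^9·0.55^13 = 497420·0.000756681·0.00042142 = 0.158617
  L_III = C(22,9)·0.71^9·0.29^13 = 497420·0.0458485·1.02606e-07 = 0.00234004
Weight by the priors:
  w_I·L_I = 0.09 × 0.152681 = 0.0137413
  w_II·L_II = 0.52 × 0.158617 = 0.082481
  w_III·L_III = 0.39 × 0.00234004 = 0.000912614
Marginal: 0.0137413 + 0.082481 + 0.000912614 = 0.097135
Responsibility of Process II: 0.082481 / 0.097135 ≈ 0.849

0.849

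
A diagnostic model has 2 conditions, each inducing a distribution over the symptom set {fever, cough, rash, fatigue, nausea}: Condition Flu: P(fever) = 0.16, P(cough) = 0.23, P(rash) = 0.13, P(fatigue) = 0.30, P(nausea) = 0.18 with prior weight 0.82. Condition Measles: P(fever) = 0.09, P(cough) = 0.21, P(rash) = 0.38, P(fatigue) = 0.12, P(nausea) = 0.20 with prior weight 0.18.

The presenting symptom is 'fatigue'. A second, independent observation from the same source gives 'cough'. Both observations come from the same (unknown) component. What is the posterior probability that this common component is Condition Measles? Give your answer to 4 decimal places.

0.0742

Posterior ∝ prior × likelihood, so P(k | x) ∝ P(Z=k) f_k(x); normalise over all components.
Since both observations come from the same component, the likelihood for component k is f_k(x₁)·f_k(x₂).
  L_Flu = [0.3] × [0.23] = 0.069
  L_Measles = [0.12] × [0.21] = 0.0252
Multiply by the mixture weights:
  P(Z=Flu)·L_Flu = 0.82 × 0.069 = 0.05658
  P(Z=Measles)·L_Measles = 0.18 × 0.0252 = 0.004536
Normaliser: 0.05658 + 0.004536 = 0.061116
So the posterior for Condition Measles is 0.004536 / 0.061116 ≈ 0.0742.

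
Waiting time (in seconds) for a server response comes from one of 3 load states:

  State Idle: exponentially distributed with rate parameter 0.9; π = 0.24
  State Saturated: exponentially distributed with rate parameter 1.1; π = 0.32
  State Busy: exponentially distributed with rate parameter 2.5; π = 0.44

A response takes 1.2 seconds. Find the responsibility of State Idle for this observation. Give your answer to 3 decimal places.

0.330

The responsibility of component k is π_k f_k(x) divided by Σ_j π_j f_j(x).
Exponential densities:
  f_Idle = 0.9·e^(−0.9·1.2) = 0.9·e^(−1.0800) = 0.305636
  f_Saturated = 1.1·e^(−1.1·1.2) = 1.1·e^(−1.3200) = 0.293849
  f_Busy = 2.5·e^(−2.5·1.2) = 2.5·e^(−3.0000) = 0.124468
Multiply by the mixture weights:
  π_Idle·f_Idle = 0.24 × 0.305636 = 0.0733526
  π_Saturated·f_Saturated = 0.32 × 0.293849 = 0.0940316
  π_Busy·f_Busy = 0.44 × 0.124468 = 0.0547658
Normaliser: 0.0733526 + 0.0940316 + 0.0547658 = 0.22215
P(State Idle | the observation) = 0.0733526 / 0.22215 ≈ 0.330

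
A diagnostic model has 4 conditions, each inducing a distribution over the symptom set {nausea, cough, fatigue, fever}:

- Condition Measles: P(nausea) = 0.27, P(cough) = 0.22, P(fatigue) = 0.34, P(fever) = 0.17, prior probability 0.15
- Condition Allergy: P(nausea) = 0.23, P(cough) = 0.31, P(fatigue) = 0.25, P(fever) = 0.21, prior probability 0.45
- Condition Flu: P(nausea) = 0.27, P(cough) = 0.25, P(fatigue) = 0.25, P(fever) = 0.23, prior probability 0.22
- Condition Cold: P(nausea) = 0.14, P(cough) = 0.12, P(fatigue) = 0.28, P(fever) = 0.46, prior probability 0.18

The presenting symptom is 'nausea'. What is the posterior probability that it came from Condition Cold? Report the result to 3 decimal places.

0.110

By Bayes' theorem, P(k | x) = P(Z=k) f_k(x) / Σ_j P(Z=j) f_j(x).
Evaluate each component's likelihood at the observed value:
  p_Measles = P(nausea | comp) = 0.27
  p_Allergy = P(nausea | comp) = 0.23
  p_Flu = P(nausea | comp) = 0.27
  p_Cold = P(nausea | comp) = 0.14
Prior × likelihood for each component:
  P(Z=Measles)·p_Measles = 0.15 × 0.27 = 0.0405
  P(Z=Allergy)·p_Allergy = 0.45 × 0.23 = 0.1035
  P(Z=Flu)·p_Flu = 0.22 × 0.27 = 0.0594
  P(Z=Cold)·p_Cold = 0.18 × 0.14 = 0.0252
Denominator: 0.0405 + 0.1035 + 0.0594 + 0.0252 = 0.2286
So the posterior for Condition Cold is 0.0252 / 0.2286 ≈ 0.110.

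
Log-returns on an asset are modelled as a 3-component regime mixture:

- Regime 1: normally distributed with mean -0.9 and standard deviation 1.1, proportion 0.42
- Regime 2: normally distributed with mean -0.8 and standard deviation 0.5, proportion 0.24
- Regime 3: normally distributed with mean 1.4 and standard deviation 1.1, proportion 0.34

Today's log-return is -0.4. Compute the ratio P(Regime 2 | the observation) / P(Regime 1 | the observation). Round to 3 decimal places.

The posterior odds equal the prior odds times the likelihood ratio: (P(Z=i)/P(Z=j))·(f_i(x)/f_j(x)).
Normal densities:
  f_1 = (1/(1.1·√(2π)))·exp(−(-0.4−-0.9)²/(2·1.1²)) = 0.362675·exp(-0.10331) = 0.327079
  f_2 = (1/(0.5·√(2π)))·exp(−(-0.4−-0.8)²/(2·0.5²)) = 0.797885·exp(-0.32000) = 0.579383
  f_3 = (1/(1.1·√(2π)))·exp(−(-0.4−1.4)²/(2·1.1²)) = 0.362675·exp(-1.33884) = 0.0950748
Odds = (0.24/0.42) × (0.579383/0.327079) = 0.571429 × 1.77139 ≈ 1.012

1.012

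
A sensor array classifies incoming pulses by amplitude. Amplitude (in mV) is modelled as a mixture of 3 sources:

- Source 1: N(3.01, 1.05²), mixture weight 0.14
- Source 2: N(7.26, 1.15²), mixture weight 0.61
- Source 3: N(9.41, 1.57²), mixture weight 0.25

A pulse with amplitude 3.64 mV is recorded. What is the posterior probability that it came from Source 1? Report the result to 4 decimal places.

Posterior ∝ prior × likelihood, so P(k | x) ∝ π_k f_k(x); normalise over all components.
Normal densities:
  L_1 = 0.317357
  L_2 = 0.00244648
  L_3 = 0.000296515
Unnormalised posteriors:
  π_1·L_1 = 0.14 × 0.317357 = 0.0444299
  π_2·L_2 = 0.61 × 0.00244648 = 0.00149235
  π_3·L_3 = 0.25 × 0.000296515 = 7.41288e-05
Normaliser: 0.0444299 + 0.00149235 + 7.41288e-05 = 0.0459964
So the posterior for Source 1 is 0.0444299 / 0.0459964 ≈ 0.9659.

0.9659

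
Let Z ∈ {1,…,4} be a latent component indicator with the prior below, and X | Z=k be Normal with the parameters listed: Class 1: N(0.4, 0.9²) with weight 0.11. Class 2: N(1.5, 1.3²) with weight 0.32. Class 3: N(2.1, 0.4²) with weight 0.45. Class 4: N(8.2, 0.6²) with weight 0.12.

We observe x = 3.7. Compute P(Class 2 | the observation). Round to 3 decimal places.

0.991

Apply Bayes' rule: the posterior for each component is proportional to its prior times its likelihood at x.
Normal densities:
  L_1 = 0.000533634
  L_2 = 0.0732955
  L_3 = 0.000334576
  L_4 = 4.0572e-13
Prior × likelihood for each component:
  P(Z=1)·L_1 = 0.11 × 0.000533634 = 5.86997e-05
  P(Z=2)·L_2 = 0.32 × 0.0732955 = 0.0234546
  P(Z=3)·L_3 = 0.45 × 0.000334576 = 0.000150559
  P(Z=4)·L_4 = 0.12 × 4.0572e-13 = 4.86864e-14
Marginal: 5.86997e-05 + 0.0234546 + 0.000150559 + 4.86864e-14 = 0.0236638
So the posterior for Class 2 is 0.0234546 / 0.0236638 ≈ 0.991.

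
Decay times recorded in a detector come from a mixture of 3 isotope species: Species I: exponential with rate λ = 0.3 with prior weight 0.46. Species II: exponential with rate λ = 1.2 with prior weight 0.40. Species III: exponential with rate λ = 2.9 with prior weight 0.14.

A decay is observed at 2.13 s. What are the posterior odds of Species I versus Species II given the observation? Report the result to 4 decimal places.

1.9552

The posterior odds equal the prior odds times the likelihood ratio: (π_i/π_j)·(f_i(x)/f_j(x)).
Evaluate each component's likelihood at the observed value:
  f_I = 0.158346
  f_II = 0.0931375
  f_III = 0.00602228
Posterior odds = (π_I·f_I) / (π_II·f_II) = (0.46·0.158346) / (0.40·0.0931375) = 0.0728392 / 0.037255 ≈ 1.9552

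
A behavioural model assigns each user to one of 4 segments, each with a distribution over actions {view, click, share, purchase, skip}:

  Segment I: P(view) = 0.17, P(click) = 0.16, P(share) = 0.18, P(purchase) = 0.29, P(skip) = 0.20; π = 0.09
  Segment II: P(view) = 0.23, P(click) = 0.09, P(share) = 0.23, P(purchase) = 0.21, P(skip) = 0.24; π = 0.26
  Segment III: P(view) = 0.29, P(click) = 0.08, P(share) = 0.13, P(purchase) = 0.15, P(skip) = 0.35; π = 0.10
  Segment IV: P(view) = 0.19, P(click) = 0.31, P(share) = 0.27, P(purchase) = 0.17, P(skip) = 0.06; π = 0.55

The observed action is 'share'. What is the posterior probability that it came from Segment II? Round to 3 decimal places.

The responsibility of component k is P(Z=k) f_k(x) divided by Σ_j P(Z=j) f_j(x).
Evaluate each component's likelihood at the observed value:
  L_I = 0.18
  L_II = 0.23
  L_III = 0.13
  L_IV = 0.27
Prior × likelihood for each component:
  P(Z=I)·L_I = 0.09 × 0.18 = 0.0162
  P(Z=II)·L_II = 0.26 × 0.23 = 0.0598
  P(Z=III)·L_III = 0.10 × 0.13 = 0.013
  P(Z=IV)·L_IV = 0.55 × 0.27 = 0.1485
Normaliser: 0.0162 + 0.0598 + 0.013 + 0.1485 = 0.2375
P(Segment II | 'share') = 0.0598 / 0.2375 ≈ 0.252

0.252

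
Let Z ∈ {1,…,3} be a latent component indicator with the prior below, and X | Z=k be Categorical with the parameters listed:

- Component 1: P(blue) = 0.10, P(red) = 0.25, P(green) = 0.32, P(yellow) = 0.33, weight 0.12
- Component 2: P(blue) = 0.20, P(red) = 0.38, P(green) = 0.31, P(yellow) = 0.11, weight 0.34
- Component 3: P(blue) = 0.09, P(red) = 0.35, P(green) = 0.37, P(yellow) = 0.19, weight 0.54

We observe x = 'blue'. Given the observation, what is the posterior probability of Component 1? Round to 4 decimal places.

P(component k | x) = π_k·f_k(x) / marginal(x), where marginal(x) = Σ_j π_j·f_j(x).
Evaluate each component's likelihood at the observed value:
  p_1 = P(blue | comp) = 0.10
  p_2 = P(blue | comp) = 0.20
  p_3 = P(blue | comp) = 0.09
Prior × likelihood for each component:
  π_1·p_1 = 0.12 × 0.1 = 0.012
  π_2·p_2 = 0.34 × 0.2 = 0.068
  π_3·p_3 = 0.54 × 0.09 = 0.0486
Sum: 0.012 + 0.068 + 0.0486 = 0.1286
So the posterior for Component 1 is 0.012 / 0.1286 ≈ 0.0933.

0.0933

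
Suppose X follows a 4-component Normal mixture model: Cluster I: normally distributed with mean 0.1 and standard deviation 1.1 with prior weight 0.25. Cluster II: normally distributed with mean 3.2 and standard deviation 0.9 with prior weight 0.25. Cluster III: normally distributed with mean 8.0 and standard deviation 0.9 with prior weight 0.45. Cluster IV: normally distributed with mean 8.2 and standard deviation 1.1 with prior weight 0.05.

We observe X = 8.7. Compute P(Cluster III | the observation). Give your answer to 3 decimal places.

0.900

P(component k | x) = π_k·f_k(x) / marginal(x), where marginal(x) = Σ_j π_j·f_j(x).
Evaluate each component's likelihood at the observed value:
  f_I = 1.93471e-14
  f_II = 3.44474e-09
  f_III = 0.327572
  f_IV = 0.327079
Unnormalised posteriors:
  π_I·f_I = 0.25 × 1.93471e-14 = 4.83678e-15
  π_II·f_II = 0.25 × 3.44474e-09 = 8.61185e-10
  π_III·f_III = 0.45 × 0.327572 = 0.147407
  π_IV·f_IV = 0.05 × 0.327079 = 0.0163539
Denominator: 4.83678e-15 + 8.61185e-10 + 0.147407 + 0.0163539 = 0.163761
P(Cluster III | x) = 0.147407 / 0.163761 ≈ 0.900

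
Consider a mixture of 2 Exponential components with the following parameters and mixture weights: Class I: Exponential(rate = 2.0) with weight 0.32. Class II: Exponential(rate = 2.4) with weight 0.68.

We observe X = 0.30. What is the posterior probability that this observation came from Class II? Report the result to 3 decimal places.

0.693

Posterior ∝ prior × likelihood, so P(k | x) ∝ w_k f_k(x); normalise over all components.
Evaluate each component's likelihood at the observed value:
  f_I = 2.0·e^(−2.0·0.30) = 2.0·e^(−0.6000) = 1.09762
  f_II = 2.4·e^(−2.4·0.30) = 2.4·e^(−0.7200) = 1.16821
Weight by the priors:
  w_I·f_I = 0.32 × 1.09762 = 0.351239
  w_II·f_II = 0.68 × 1.16821 = 0.79438
Evidence: 0.351239 + 0.79438 = 1.14562
Responsibility of Class II: 0.79438 / 1.14562 ≈ 0.693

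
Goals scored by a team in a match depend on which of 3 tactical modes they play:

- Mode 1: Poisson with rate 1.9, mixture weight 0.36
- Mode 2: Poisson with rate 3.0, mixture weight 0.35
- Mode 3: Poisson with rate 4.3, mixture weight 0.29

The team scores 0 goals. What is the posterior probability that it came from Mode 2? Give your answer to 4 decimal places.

0.2317

Apply Bayes' rule: the posterior for each component is proportional to its prior times its likelihood at x.
Poisson probabilities:
  f_1 = e^(−1.9)·1.9^0/0! = 0.149569
  f_2 = e^(−3.0)·3.0^0/0! = 0.0497871
  f_3 = e^(−4.3)·4.3^0/0! = 0.0135686
Multiply by the mixture weights:
  w_1·f_1 = 0.36 × 0.149569 = 0.0538447
  w_2·f_2 = 0.35 × 0.0497871 = 0.0174255
  w_3·f_3 = 0.29 × 0.0135686 = 0.00393488
Denominator: 0.0538447 + 0.0174255 + 0.00393488 = 0.0752051
Responsibility of Mode 2: 0.0174255 / 0.0752051 ≈ 0.2317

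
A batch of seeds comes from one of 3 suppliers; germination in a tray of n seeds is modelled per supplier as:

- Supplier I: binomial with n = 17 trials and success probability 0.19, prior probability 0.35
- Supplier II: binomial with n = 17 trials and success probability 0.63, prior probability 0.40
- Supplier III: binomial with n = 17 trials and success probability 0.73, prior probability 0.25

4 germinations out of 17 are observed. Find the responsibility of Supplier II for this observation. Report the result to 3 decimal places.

0.005

The responsibility of component k is P(Z=k) f_k(x) divided by Σ_j P(Z=j) f_j(x).
Evaluate each component's likelihood at the observed value:
  L_I = C(17,4)·0.19^4·0.81^13 = 2380·0.00130321·0.0646108 = 0.200399
  L_II = C(17,4)·0.63^4·0.37^13 = 2380·0.15753·2.43569e-06 = 0.000913191
  L_III = C(17,4)·0.73^4·0.27^13 = 2380·0.283982·4.05256e-08 = 2.73903e-05
Prior × likelihood for each component:
  P(Z=I)·L_I = 0.35 × 0.200399 = 0.0701398
  P(Z=II)·L_II = 0.40 × 0.000913191 = 0.000365276
  P(Z=III)·L_III = 0.25 × 2.73903e-05 = 6.84758e-06
Evidence: 0.0701398 + 0.000365276 + 6.84758e-06 = 0.0705119
Responsibility of Supplier II: 0.000365276 / 0.0705119 ≈ 0.005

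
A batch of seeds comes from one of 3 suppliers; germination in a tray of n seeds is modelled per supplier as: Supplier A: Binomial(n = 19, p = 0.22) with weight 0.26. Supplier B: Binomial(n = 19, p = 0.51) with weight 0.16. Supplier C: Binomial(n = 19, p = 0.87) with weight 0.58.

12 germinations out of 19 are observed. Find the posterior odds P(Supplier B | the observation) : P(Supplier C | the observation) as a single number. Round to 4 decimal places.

4.9099

Posterior odds = (π_i f_i(x)) / (π_j f_j(x)); the normalising sum cancels.
Binomial probabilities:
  p_A = 0.000113779
  p_B = 0.105814
  p_C = 0.00594513
Odds = (0.16/0.58) × (0.105814/0.00594513) = 0.275862 × 17.7984 ≈ 4.9099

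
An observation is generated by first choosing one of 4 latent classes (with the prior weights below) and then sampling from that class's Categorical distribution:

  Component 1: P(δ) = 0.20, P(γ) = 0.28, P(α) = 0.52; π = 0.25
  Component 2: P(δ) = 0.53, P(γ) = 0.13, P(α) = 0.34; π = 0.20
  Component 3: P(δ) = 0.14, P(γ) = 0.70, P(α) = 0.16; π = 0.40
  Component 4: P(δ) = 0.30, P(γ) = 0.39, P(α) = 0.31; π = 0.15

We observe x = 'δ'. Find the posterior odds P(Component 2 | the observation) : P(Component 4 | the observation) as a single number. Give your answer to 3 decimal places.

2.356

The posterior odds equal the prior odds times the likelihood ratio: (π_i/π_j)·(f_i(x)/f_j(x)).
Component likelihoods at x = 'δ':
  p_1 = P(δ | comp) = 0.20
  p_2 = P(δ | comp) = 0.53
  p_3 = P(δ | comp) = 0.14
  p_4 = P(δ | comp) = 0.30
Posterior odds = (π_2·p_2) / (π_4·p_4) = (0.20·0.53) / (0.15·0.3) = 0.106 / 0.045 ≈ 2.356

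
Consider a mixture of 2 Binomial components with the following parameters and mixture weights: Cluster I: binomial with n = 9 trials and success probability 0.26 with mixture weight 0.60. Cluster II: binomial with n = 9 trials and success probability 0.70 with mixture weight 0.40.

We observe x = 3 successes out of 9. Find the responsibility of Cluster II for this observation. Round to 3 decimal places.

0.055

By Bayes' theorem, P(k | x) = π_k f_k(x) / Σ_j π_j f_j(x).
Binomial probabilities:
  p_I = 0.242432
  p_II = 0.0210039
Weight by the priors:
  π_I·p_I = 0.60 × 0.242432 = 0.145459
  π_II·p_II = 0.40 × 0.0210039 = 0.00840158
Evidence: 0.145459 + 0.00840158 = 0.153861
So the posterior for Cluster II is 0.00840158 / 0.153861 ≈ 0.055.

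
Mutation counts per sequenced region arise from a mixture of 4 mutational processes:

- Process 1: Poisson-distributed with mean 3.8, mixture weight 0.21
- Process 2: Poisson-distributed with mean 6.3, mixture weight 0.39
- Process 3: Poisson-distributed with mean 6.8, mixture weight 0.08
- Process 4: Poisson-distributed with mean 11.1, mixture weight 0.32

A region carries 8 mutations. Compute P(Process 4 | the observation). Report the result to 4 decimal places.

0.3181

The responsibility of component k is π_k f_k(x) divided by Σ_j π_j f_j(x).
Poisson probabilities:
  p_1 = e^(−3.8)·3.8^8/8! = 0.0241229
  p_2 = e^(−6.3)·6.3^8/8! = 0.113018
  p_3 = e^(−6.8)·6.8^8/8! = 0.126284
  p_4 = e^(−11.1)·11.1^8/8! = 0.0863763
Multiply by the mixture weights:
  π_1·p_1 = 0.21 × 0.0241229 = 0.00506581
  π_2·p_2 = 0.39 × 0.113018 = 0.0440771
  π_3·p_3 = 0.08 × 0.126284 = 0.0101027
  π_4·p_4 = 0.32 × 0.0863763 = 0.0276404
Evidence: 0.00506581 + 0.0440771 + 0.0101027 + 0.0276404 = 0.0868861
So the posterior for Process 4 is 0.0276404 / 0.0868861 ≈ 0.3181.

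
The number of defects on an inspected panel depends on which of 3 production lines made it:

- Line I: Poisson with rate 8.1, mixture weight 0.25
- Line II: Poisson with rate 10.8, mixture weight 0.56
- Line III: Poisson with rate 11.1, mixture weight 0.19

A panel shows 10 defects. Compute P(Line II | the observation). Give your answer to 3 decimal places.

0.587

The responsibility of component k is P(Z=k) f_k(x) divided by Σ_j P(Z=j) f_j(x).
Poisson probabilities:
  L_I = 0.101696
  L_II = 0.121365
  L_III = 0.118249
Multiply by the mixture weights:
  P(Z=I)·L_I = 0.25 × 0.101696 = 0.0254239
  P(Z=II)·L_II = 0.56 × 0.121365 = 0.0679645
  P(Z=III)·L_III = 0.19 × 0.118249 = 0.0224673
Evidence: 0.0254239 + 0.0679645 + 0.0224673 = 0.115856
So the posterior for Line II is 0.0679645 / 0.115856 ≈ 0.587.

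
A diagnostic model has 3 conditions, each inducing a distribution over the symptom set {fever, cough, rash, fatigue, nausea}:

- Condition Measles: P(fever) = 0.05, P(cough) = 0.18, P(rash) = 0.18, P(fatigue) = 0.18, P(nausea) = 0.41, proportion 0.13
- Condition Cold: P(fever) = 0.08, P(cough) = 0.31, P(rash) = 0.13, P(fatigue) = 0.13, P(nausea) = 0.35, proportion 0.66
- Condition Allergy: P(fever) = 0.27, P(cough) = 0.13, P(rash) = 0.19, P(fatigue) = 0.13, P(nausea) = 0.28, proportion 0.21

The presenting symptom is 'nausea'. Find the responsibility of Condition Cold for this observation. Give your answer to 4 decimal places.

0.6733

By Bayes' theorem, P(k | x) = π_k f_k(x) / Σ_j π_j f_j(x).
Component likelihoods at x = 'nausea':
  f_Measles = 0.41
  f_Cold = 0.35
  f_Allergy = 0.28
Multiply by the mixture weights:
  π_Measles·f_Measles = 0.13 × 0.41 = 0.0533
  π_Cold·f_Cold = 0.66 × 0.35 = 0.231
  π_Allergy·f_Allergy = 0.21 × 0.28 = 0.0588
Sum: 0.0533 + 0.231 + 0.0588 = 0.3431
P(Condition Cold | 'nausea') = 0.231 / 0.3431 ≈ 0.6733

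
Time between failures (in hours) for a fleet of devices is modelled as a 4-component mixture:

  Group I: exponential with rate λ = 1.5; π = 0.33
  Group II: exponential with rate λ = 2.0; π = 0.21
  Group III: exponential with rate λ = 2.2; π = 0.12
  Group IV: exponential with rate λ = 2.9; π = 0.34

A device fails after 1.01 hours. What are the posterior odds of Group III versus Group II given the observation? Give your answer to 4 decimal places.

The posterior odds equal the prior odds times the likelihood ratio: (π_i/π_j)·(f_i(x)/f_j(x)).
Evaluate each component's likelihood at the observed value:
  L_I = 1.5·e^(−1.5·1.01) = 1.5·e^(−1.5150) = 0.329712
  L_II = 2.0·e^(−2.0·1.01) = 2.0·e^(−2.0200) = 0.265311
  L_III = 2.2·e^(−2.2·1.01) = 2.2·e^(−2.2220) = 0.238463
  L_IV = 2.9·e^(−2.9·1.01) = 2.9·e^(−2.9290) = 0.155006
Odds = (0.12/0.21) × (0.238463/0.265311) = 0.571429 × 0.898804 ≈ 0.5136

0.5136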